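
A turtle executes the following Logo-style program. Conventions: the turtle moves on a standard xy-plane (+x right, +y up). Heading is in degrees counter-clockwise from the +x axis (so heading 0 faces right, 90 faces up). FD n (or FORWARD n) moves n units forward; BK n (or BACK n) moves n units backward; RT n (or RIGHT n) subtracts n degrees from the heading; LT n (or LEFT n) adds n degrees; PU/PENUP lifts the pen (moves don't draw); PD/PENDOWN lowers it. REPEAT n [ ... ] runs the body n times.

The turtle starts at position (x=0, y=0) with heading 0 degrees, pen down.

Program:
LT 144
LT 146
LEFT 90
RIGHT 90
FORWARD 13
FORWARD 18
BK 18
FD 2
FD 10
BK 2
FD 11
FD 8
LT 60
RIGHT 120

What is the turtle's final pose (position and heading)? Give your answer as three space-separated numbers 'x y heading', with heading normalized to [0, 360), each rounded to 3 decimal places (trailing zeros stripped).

Answer: 14.365 -39.467 230

Derivation:
Executing turtle program step by step:
Start: pos=(0,0), heading=0, pen down
LT 144: heading 0 -> 144
LT 146: heading 144 -> 290
LT 90: heading 290 -> 20
RT 90: heading 20 -> 290
FD 13: (0,0) -> (4.446,-12.216) [heading=290, draw]
FD 18: (4.446,-12.216) -> (10.603,-29.13) [heading=290, draw]
BK 18: (10.603,-29.13) -> (4.446,-12.216) [heading=290, draw]
FD 2: (4.446,-12.216) -> (5.13,-14.095) [heading=290, draw]
FD 10: (5.13,-14.095) -> (8.551,-23.492) [heading=290, draw]
BK 2: (8.551,-23.492) -> (7.866,-21.613) [heading=290, draw]
FD 11: (7.866,-21.613) -> (11.629,-31.95) [heading=290, draw]
FD 8: (11.629,-31.95) -> (14.365,-39.467) [heading=290, draw]
LT 60: heading 290 -> 350
RT 120: heading 350 -> 230
Final: pos=(14.365,-39.467), heading=230, 8 segment(s) drawn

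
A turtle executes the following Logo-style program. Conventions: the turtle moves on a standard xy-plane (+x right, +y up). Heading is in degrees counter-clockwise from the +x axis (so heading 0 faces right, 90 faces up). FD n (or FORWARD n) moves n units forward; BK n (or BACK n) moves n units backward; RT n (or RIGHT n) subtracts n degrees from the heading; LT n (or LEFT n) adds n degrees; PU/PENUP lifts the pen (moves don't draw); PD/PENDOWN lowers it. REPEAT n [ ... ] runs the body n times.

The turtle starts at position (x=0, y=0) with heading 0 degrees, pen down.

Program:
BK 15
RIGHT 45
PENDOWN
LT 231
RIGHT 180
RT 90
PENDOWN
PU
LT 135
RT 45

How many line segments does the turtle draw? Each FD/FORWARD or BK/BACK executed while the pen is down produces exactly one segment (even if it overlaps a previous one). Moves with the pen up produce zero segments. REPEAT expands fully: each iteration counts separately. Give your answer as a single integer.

Executing turtle program step by step:
Start: pos=(0,0), heading=0, pen down
BK 15: (0,0) -> (-15,0) [heading=0, draw]
RT 45: heading 0 -> 315
PD: pen down
LT 231: heading 315 -> 186
RT 180: heading 186 -> 6
RT 90: heading 6 -> 276
PD: pen down
PU: pen up
LT 135: heading 276 -> 51
RT 45: heading 51 -> 6
Final: pos=(-15,0), heading=6, 1 segment(s) drawn
Segments drawn: 1

Answer: 1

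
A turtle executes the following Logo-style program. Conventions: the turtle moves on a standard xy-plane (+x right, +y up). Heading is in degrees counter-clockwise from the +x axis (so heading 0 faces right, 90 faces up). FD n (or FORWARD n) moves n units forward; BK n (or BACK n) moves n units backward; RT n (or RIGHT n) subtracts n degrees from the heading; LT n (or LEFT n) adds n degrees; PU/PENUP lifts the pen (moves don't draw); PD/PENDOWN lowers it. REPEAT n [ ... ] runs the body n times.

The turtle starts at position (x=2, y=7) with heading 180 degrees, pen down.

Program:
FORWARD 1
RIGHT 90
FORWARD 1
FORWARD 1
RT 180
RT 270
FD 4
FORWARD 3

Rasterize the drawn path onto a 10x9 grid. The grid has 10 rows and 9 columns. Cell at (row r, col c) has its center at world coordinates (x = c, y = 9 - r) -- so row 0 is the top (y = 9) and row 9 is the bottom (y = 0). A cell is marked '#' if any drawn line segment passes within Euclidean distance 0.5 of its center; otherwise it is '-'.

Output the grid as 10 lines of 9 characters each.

Answer: -########
-#-------
-##------
---------
---------
---------
---------
---------
---------
---------

Derivation:
Segment 0: (2,7) -> (1,7)
Segment 1: (1,7) -> (1,8)
Segment 2: (1,8) -> (1,9)
Segment 3: (1,9) -> (5,9)
Segment 4: (5,9) -> (8,9)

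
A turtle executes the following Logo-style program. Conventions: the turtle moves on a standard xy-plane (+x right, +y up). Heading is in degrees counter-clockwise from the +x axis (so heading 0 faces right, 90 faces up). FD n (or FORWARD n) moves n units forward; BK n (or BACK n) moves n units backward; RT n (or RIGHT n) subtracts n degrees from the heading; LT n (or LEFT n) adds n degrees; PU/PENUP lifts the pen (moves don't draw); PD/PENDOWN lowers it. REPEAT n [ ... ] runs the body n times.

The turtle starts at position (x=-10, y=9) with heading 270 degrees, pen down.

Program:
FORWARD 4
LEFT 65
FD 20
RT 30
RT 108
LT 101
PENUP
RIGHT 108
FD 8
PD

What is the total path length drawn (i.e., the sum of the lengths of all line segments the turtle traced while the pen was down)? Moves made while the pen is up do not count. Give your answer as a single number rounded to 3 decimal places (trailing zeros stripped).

Executing turtle program step by step:
Start: pos=(-10,9), heading=270, pen down
FD 4: (-10,9) -> (-10,5) [heading=270, draw]
LT 65: heading 270 -> 335
FD 20: (-10,5) -> (8.126,-3.452) [heading=335, draw]
RT 30: heading 335 -> 305
RT 108: heading 305 -> 197
LT 101: heading 197 -> 298
PU: pen up
RT 108: heading 298 -> 190
FD 8: (8.126,-3.452) -> (0.248,-4.842) [heading=190, move]
PD: pen down
Final: pos=(0.248,-4.842), heading=190, 2 segment(s) drawn

Segment lengths:
  seg 1: (-10,9) -> (-10,5), length = 4
  seg 2: (-10,5) -> (8.126,-3.452), length = 20
Total = 24

Answer: 24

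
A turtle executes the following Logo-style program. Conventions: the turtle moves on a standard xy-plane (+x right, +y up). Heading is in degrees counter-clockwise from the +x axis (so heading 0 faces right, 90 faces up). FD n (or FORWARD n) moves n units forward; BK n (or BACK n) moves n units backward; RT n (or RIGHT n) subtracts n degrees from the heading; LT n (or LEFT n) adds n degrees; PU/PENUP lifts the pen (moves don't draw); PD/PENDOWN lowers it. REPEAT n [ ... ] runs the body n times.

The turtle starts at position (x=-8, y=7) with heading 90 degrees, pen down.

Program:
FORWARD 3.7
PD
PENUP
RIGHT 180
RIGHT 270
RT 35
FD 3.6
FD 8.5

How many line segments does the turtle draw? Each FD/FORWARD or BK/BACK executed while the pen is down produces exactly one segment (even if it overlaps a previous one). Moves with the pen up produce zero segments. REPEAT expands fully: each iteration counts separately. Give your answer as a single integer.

Executing turtle program step by step:
Start: pos=(-8,7), heading=90, pen down
FD 3.7: (-8,7) -> (-8,10.7) [heading=90, draw]
PD: pen down
PU: pen up
RT 180: heading 90 -> 270
RT 270: heading 270 -> 0
RT 35: heading 0 -> 325
FD 3.6: (-8,10.7) -> (-5.051,8.635) [heading=325, move]
FD 8.5: (-5.051,8.635) -> (1.912,3.76) [heading=325, move]
Final: pos=(1.912,3.76), heading=325, 1 segment(s) drawn
Segments drawn: 1

Answer: 1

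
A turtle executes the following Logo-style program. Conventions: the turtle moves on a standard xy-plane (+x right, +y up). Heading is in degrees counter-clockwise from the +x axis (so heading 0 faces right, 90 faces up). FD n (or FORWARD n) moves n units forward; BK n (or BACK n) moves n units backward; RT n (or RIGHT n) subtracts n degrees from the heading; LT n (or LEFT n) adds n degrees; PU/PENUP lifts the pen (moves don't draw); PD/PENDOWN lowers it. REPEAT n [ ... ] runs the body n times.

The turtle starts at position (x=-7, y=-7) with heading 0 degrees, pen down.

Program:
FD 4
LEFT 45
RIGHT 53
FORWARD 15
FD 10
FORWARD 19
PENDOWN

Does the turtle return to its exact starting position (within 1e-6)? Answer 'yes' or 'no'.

Executing turtle program step by step:
Start: pos=(-7,-7), heading=0, pen down
FD 4: (-7,-7) -> (-3,-7) [heading=0, draw]
LT 45: heading 0 -> 45
RT 53: heading 45 -> 352
FD 15: (-3,-7) -> (11.854,-9.088) [heading=352, draw]
FD 10: (11.854,-9.088) -> (21.757,-10.479) [heading=352, draw]
FD 19: (21.757,-10.479) -> (40.572,-13.124) [heading=352, draw]
PD: pen down
Final: pos=(40.572,-13.124), heading=352, 4 segment(s) drawn

Start position: (-7, -7)
Final position: (40.572, -13.124)
Distance = 47.964; >= 1e-6 -> NOT closed

Answer: no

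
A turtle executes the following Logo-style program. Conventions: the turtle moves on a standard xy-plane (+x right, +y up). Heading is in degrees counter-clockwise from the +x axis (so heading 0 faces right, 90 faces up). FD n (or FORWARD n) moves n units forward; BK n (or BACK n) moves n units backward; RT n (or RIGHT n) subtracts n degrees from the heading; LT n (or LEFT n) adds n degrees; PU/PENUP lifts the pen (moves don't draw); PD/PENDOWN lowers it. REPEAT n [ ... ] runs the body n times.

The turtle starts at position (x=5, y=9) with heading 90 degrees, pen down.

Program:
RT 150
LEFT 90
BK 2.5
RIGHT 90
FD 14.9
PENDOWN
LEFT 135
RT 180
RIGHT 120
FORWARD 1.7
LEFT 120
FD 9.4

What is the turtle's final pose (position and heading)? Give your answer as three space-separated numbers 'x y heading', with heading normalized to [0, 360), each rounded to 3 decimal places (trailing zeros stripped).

Executing turtle program step by step:
Start: pos=(5,9), heading=90, pen down
RT 150: heading 90 -> 300
LT 90: heading 300 -> 30
BK 2.5: (5,9) -> (2.835,7.75) [heading=30, draw]
RT 90: heading 30 -> 300
FD 14.9: (2.835,7.75) -> (10.285,-5.154) [heading=300, draw]
PD: pen down
LT 135: heading 300 -> 75
RT 180: heading 75 -> 255
RT 120: heading 255 -> 135
FD 1.7: (10.285,-5.154) -> (9.083,-3.952) [heading=135, draw]
LT 120: heading 135 -> 255
FD 9.4: (9.083,-3.952) -> (6.65,-13.031) [heading=255, draw]
Final: pos=(6.65,-13.031), heading=255, 4 segment(s) drawn

Answer: 6.65 -13.031 255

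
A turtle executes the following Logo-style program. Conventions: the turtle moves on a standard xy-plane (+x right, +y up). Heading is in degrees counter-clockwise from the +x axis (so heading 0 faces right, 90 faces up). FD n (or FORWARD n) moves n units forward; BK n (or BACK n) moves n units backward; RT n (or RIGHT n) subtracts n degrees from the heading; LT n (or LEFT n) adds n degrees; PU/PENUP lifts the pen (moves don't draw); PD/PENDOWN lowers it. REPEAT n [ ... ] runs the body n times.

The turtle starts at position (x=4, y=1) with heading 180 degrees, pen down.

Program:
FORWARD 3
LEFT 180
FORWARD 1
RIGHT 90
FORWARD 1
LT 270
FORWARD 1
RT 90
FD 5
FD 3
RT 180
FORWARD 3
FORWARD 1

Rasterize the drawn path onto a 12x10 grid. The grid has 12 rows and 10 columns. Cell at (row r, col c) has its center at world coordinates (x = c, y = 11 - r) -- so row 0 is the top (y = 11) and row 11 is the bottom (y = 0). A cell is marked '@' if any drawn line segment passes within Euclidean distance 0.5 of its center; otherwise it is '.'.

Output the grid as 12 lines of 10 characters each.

Answer: ..........
..........
..........
.@........
.@........
.@........
.@........
.@........
.@........
.@........
.@@@@.....
.@@.......

Derivation:
Segment 0: (4,1) -> (1,1)
Segment 1: (1,1) -> (2,1)
Segment 2: (2,1) -> (2,0)
Segment 3: (2,0) -> (1,0)
Segment 4: (1,0) -> (1,5)
Segment 5: (1,5) -> (1,8)
Segment 6: (1,8) -> (1,5)
Segment 7: (1,5) -> (1,4)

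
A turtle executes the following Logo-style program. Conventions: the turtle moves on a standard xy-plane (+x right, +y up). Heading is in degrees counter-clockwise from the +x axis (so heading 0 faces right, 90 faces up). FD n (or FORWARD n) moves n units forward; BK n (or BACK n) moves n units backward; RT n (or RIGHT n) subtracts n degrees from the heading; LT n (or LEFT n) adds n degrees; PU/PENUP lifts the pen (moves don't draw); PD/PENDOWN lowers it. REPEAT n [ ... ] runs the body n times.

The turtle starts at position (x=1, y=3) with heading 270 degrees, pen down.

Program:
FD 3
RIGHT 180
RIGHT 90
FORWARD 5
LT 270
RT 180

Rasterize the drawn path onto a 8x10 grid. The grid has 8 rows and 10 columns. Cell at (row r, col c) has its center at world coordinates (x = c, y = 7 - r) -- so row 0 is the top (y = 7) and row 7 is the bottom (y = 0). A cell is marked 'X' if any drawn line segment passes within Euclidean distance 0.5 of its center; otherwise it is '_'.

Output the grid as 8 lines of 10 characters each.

Answer: __________
__________
__________
__________
_X________
_X________
_X________
_XXXXXX___

Derivation:
Segment 0: (1,3) -> (1,0)
Segment 1: (1,0) -> (6,0)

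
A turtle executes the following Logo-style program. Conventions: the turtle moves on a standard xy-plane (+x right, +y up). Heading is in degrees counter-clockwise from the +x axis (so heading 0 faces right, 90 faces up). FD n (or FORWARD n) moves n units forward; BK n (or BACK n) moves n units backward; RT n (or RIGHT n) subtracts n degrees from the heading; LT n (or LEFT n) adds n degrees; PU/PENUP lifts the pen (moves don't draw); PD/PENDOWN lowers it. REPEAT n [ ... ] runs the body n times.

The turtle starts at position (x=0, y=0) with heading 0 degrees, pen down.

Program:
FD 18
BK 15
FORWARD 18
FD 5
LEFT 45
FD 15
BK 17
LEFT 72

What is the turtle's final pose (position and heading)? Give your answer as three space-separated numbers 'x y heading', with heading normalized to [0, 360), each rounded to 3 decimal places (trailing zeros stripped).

Answer: 24.586 -1.414 117

Derivation:
Executing turtle program step by step:
Start: pos=(0,0), heading=0, pen down
FD 18: (0,0) -> (18,0) [heading=0, draw]
BK 15: (18,0) -> (3,0) [heading=0, draw]
FD 18: (3,0) -> (21,0) [heading=0, draw]
FD 5: (21,0) -> (26,0) [heading=0, draw]
LT 45: heading 0 -> 45
FD 15: (26,0) -> (36.607,10.607) [heading=45, draw]
BK 17: (36.607,10.607) -> (24.586,-1.414) [heading=45, draw]
LT 72: heading 45 -> 117
Final: pos=(24.586,-1.414), heading=117, 6 segment(s) drawn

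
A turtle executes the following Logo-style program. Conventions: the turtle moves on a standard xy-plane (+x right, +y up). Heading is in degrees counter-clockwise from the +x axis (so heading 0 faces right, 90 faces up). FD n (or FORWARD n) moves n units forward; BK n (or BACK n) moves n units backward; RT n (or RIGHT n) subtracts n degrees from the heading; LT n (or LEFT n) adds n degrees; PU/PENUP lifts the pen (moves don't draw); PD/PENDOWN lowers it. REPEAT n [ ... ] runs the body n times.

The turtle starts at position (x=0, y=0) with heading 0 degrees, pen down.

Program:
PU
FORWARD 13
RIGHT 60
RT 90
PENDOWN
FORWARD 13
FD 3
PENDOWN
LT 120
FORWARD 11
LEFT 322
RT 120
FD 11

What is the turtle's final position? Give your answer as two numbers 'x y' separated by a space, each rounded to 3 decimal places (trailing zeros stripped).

Executing turtle program step by step:
Start: pos=(0,0), heading=0, pen down
PU: pen up
FD 13: (0,0) -> (13,0) [heading=0, move]
RT 60: heading 0 -> 300
RT 90: heading 300 -> 210
PD: pen down
FD 13: (13,0) -> (1.742,-6.5) [heading=210, draw]
FD 3: (1.742,-6.5) -> (-0.856,-8) [heading=210, draw]
PD: pen down
LT 120: heading 210 -> 330
FD 11: (-0.856,-8) -> (8.67,-13.5) [heading=330, draw]
LT 322: heading 330 -> 292
RT 120: heading 292 -> 172
FD 11: (8.67,-13.5) -> (-2.223,-11.969) [heading=172, draw]
Final: pos=(-2.223,-11.969), heading=172, 4 segment(s) drawn

Answer: -2.223 -11.969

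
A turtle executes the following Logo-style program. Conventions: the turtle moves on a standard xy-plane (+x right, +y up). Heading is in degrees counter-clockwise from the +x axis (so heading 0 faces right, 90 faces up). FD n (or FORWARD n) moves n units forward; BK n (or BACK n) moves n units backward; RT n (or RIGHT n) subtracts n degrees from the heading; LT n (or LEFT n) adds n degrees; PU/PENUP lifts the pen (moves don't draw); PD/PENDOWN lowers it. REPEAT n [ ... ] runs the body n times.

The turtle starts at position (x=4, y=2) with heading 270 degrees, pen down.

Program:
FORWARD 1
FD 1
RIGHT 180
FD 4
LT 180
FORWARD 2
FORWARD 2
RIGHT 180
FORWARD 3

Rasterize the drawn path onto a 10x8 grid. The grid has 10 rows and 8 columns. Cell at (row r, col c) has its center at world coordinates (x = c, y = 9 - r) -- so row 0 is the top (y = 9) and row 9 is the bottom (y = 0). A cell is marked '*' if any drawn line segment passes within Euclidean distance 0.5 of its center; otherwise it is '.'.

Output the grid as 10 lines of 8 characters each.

Answer: ........
........
........
........
........
....*...
....*...
....*...
....*...
....*...

Derivation:
Segment 0: (4,2) -> (4,1)
Segment 1: (4,1) -> (4,0)
Segment 2: (4,0) -> (4,4)
Segment 3: (4,4) -> (4,2)
Segment 4: (4,2) -> (4,0)
Segment 5: (4,0) -> (4,3)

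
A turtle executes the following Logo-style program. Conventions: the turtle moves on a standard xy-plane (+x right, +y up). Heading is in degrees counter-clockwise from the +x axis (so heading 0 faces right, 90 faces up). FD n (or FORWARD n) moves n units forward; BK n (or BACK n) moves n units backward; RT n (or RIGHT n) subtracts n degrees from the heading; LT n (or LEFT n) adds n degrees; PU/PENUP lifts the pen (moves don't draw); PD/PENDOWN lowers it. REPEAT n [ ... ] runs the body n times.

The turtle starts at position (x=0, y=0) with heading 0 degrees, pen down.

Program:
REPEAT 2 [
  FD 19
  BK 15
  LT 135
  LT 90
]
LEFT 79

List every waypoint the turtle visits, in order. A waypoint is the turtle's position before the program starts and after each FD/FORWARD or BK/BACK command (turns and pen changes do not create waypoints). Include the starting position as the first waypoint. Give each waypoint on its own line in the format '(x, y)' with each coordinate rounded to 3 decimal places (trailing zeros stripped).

Executing turtle program step by step:
Start: pos=(0,0), heading=0, pen down
REPEAT 2 [
  -- iteration 1/2 --
  FD 19: (0,0) -> (19,0) [heading=0, draw]
  BK 15: (19,0) -> (4,0) [heading=0, draw]
  LT 135: heading 0 -> 135
  LT 90: heading 135 -> 225
  -- iteration 2/2 --
  FD 19: (4,0) -> (-9.435,-13.435) [heading=225, draw]
  BK 15: (-9.435,-13.435) -> (1.172,-2.828) [heading=225, draw]
  LT 135: heading 225 -> 0
  LT 90: heading 0 -> 90
]
LT 79: heading 90 -> 169
Final: pos=(1.172,-2.828), heading=169, 4 segment(s) drawn
Waypoints (5 total):
(0, 0)
(19, 0)
(4, 0)
(-9.435, -13.435)
(1.172, -2.828)

Answer: (0, 0)
(19, 0)
(4, 0)
(-9.435, -13.435)
(1.172, -2.828)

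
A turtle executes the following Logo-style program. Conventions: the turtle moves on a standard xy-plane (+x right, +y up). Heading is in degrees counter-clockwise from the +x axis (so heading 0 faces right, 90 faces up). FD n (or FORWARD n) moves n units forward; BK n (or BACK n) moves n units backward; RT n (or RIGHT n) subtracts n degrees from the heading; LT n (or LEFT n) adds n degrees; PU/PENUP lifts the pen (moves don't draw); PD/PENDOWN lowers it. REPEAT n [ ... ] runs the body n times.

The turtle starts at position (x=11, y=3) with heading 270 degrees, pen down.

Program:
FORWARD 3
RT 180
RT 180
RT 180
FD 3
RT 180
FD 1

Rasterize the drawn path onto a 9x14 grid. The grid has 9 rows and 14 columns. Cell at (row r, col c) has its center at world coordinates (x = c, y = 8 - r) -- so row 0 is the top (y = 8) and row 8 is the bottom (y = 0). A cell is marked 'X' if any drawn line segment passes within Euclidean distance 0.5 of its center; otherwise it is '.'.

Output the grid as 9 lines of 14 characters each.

Segment 0: (11,3) -> (11,0)
Segment 1: (11,0) -> (11,3)
Segment 2: (11,3) -> (11,2)

Answer: ..............
..............
..............
..............
..............
...........X..
...........X..
...........X..
...........X..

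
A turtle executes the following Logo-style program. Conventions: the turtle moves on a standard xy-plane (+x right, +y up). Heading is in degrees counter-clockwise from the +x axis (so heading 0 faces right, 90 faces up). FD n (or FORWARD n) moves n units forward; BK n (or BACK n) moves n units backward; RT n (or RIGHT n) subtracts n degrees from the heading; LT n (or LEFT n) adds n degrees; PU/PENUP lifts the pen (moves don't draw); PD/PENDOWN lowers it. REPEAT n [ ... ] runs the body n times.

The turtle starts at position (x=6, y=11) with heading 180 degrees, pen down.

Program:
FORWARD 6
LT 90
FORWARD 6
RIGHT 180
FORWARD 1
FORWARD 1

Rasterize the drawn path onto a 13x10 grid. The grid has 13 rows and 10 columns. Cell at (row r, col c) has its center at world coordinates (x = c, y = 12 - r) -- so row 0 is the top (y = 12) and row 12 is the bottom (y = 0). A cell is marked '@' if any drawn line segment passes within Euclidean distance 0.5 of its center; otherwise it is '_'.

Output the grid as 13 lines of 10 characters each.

Answer: __________
@@@@@@@___
@_________
@_________
@_________
@_________
@_________
@_________
__________
__________
__________
__________
__________

Derivation:
Segment 0: (6,11) -> (0,11)
Segment 1: (0,11) -> (-0,5)
Segment 2: (-0,5) -> (-0,6)
Segment 3: (-0,6) -> (-0,7)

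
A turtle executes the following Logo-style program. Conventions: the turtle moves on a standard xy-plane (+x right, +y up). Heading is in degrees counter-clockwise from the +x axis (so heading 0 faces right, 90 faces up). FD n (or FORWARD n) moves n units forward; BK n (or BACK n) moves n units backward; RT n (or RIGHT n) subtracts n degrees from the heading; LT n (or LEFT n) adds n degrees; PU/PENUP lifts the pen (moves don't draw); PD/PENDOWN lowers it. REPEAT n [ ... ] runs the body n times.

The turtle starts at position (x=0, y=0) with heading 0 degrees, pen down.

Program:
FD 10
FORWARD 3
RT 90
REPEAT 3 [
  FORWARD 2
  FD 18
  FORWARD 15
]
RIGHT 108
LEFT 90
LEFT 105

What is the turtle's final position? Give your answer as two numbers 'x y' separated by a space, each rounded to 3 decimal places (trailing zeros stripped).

Answer: 13 -105

Derivation:
Executing turtle program step by step:
Start: pos=(0,0), heading=0, pen down
FD 10: (0,0) -> (10,0) [heading=0, draw]
FD 3: (10,0) -> (13,0) [heading=0, draw]
RT 90: heading 0 -> 270
REPEAT 3 [
  -- iteration 1/3 --
  FD 2: (13,0) -> (13,-2) [heading=270, draw]
  FD 18: (13,-2) -> (13,-20) [heading=270, draw]
  FD 15: (13,-20) -> (13,-35) [heading=270, draw]
  -- iteration 2/3 --
  FD 2: (13,-35) -> (13,-37) [heading=270, draw]
  FD 18: (13,-37) -> (13,-55) [heading=270, draw]
  FD 15: (13,-55) -> (13,-70) [heading=270, draw]
  -- iteration 3/3 --
  FD 2: (13,-70) -> (13,-72) [heading=270, draw]
  FD 18: (13,-72) -> (13,-90) [heading=270, draw]
  FD 15: (13,-90) -> (13,-105) [heading=270, draw]
]
RT 108: heading 270 -> 162
LT 90: heading 162 -> 252
LT 105: heading 252 -> 357
Final: pos=(13,-105), heading=357, 11 segment(s) drawn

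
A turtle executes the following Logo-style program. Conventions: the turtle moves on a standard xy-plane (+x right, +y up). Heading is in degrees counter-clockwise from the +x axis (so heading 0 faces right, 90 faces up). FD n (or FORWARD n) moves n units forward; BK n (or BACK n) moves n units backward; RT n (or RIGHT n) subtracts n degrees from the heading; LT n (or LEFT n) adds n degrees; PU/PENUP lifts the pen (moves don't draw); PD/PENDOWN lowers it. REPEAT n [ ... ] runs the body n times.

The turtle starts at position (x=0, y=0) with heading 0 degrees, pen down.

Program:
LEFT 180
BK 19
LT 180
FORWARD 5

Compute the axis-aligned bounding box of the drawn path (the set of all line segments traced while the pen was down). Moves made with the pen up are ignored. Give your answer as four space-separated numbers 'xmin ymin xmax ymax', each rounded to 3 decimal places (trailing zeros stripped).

Executing turtle program step by step:
Start: pos=(0,0), heading=0, pen down
LT 180: heading 0 -> 180
BK 19: (0,0) -> (19,0) [heading=180, draw]
LT 180: heading 180 -> 0
FD 5: (19,0) -> (24,0) [heading=0, draw]
Final: pos=(24,0), heading=0, 2 segment(s) drawn

Segment endpoints: x in {0, 19, 24}, y in {0, 0, 0}
xmin=0, ymin=0, xmax=24, ymax=0

Answer: 0 0 24 0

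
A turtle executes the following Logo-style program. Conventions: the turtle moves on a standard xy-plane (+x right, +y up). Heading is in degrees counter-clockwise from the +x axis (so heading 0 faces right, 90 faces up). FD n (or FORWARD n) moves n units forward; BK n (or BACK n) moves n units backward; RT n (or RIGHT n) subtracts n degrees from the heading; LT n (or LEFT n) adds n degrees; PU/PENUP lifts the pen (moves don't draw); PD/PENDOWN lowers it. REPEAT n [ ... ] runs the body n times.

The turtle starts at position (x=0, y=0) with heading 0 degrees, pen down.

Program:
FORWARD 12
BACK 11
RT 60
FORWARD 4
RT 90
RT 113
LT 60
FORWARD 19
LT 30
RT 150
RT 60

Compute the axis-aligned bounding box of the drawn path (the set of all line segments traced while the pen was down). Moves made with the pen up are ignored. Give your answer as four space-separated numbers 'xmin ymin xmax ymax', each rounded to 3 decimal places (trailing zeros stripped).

Executing turtle program step by step:
Start: pos=(0,0), heading=0, pen down
FD 12: (0,0) -> (12,0) [heading=0, draw]
BK 11: (12,0) -> (1,0) [heading=0, draw]
RT 60: heading 0 -> 300
FD 4: (1,0) -> (3,-3.464) [heading=300, draw]
RT 90: heading 300 -> 210
RT 113: heading 210 -> 97
LT 60: heading 97 -> 157
FD 19: (3,-3.464) -> (-14.49,3.96) [heading=157, draw]
LT 30: heading 157 -> 187
RT 150: heading 187 -> 37
RT 60: heading 37 -> 337
Final: pos=(-14.49,3.96), heading=337, 4 segment(s) drawn

Segment endpoints: x in {-14.49, 0, 1, 3, 12}, y in {-3.464, 0, 3.96}
xmin=-14.49, ymin=-3.464, xmax=12, ymax=3.96

Answer: -14.49 -3.464 12 3.96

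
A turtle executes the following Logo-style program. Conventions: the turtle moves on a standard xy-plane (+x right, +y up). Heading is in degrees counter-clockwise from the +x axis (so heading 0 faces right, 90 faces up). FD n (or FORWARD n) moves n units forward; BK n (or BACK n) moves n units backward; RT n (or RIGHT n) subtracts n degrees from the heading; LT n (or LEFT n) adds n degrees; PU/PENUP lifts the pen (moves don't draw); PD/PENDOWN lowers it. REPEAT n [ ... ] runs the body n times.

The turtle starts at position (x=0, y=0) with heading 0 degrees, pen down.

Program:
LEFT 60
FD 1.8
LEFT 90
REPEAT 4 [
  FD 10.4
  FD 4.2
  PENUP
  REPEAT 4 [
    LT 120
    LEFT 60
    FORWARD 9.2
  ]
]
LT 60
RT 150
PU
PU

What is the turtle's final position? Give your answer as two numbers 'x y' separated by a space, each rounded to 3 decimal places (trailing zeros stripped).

Answer: -49.676 30.759

Derivation:
Executing turtle program step by step:
Start: pos=(0,0), heading=0, pen down
LT 60: heading 0 -> 60
FD 1.8: (0,0) -> (0.9,1.559) [heading=60, draw]
LT 90: heading 60 -> 150
REPEAT 4 [
  -- iteration 1/4 --
  FD 10.4: (0.9,1.559) -> (-8.107,6.759) [heading=150, draw]
  FD 4.2: (-8.107,6.759) -> (-11.744,8.859) [heading=150, draw]
  PU: pen up
  REPEAT 4 [
    -- iteration 1/4 --
    LT 120: heading 150 -> 270
    LT 60: heading 270 -> 330
    FD 9.2: (-11.744,8.859) -> (-3.777,4.259) [heading=330, move]
    -- iteration 2/4 --
    LT 120: heading 330 -> 90
    LT 60: heading 90 -> 150
    FD 9.2: (-3.777,4.259) -> (-11.744,8.859) [heading=150, move]
    -- iteration 3/4 --
    LT 120: heading 150 -> 270
    LT 60: heading 270 -> 330
    FD 9.2: (-11.744,8.859) -> (-3.777,4.259) [heading=330, move]
    -- iteration 4/4 --
    LT 120: heading 330 -> 90
    LT 60: heading 90 -> 150
    FD 9.2: (-3.777,4.259) -> (-11.744,8.859) [heading=150, move]
  ]
  -- iteration 2/4 --
  FD 10.4: (-11.744,8.859) -> (-20.751,14.059) [heading=150, move]
  FD 4.2: (-20.751,14.059) -> (-24.388,16.159) [heading=150, move]
  PU: pen up
  REPEAT 4 [
    -- iteration 1/4 --
    LT 120: heading 150 -> 270
    LT 60: heading 270 -> 330
    FD 9.2: (-24.388,16.159) -> (-16.421,11.559) [heading=330, move]
    -- iteration 2/4 --
    LT 120: heading 330 -> 90
    LT 60: heading 90 -> 150
    FD 9.2: (-16.421,11.559) -> (-24.388,16.159) [heading=150, move]
    -- iteration 3/4 --
    LT 120: heading 150 -> 270
    LT 60: heading 270 -> 330
    FD 9.2: (-24.388,16.159) -> (-16.421,11.559) [heading=330, move]
    -- iteration 4/4 --
    LT 120: heading 330 -> 90
    LT 60: heading 90 -> 150
    FD 9.2: (-16.421,11.559) -> (-24.388,16.159) [heading=150, move]
  ]
  -- iteration 3/4 --
  FD 10.4: (-24.388,16.159) -> (-33.395,21.359) [heading=150, move]
  FD 4.2: (-33.395,21.359) -> (-37.032,23.459) [heading=150, move]
  PU: pen up
  REPEAT 4 [
    -- iteration 1/4 --
    LT 120: heading 150 -> 270
    LT 60: heading 270 -> 330
    FD 9.2: (-37.032,23.459) -> (-29.064,18.859) [heading=330, move]
    -- iteration 2/4 --
    LT 120: heading 330 -> 90
    LT 60: heading 90 -> 150
    FD 9.2: (-29.064,18.859) -> (-37.032,23.459) [heading=150, move]
    -- iteration 3/4 --
    LT 120: heading 150 -> 270
    LT 60: heading 270 -> 330
    FD 9.2: (-37.032,23.459) -> (-29.064,18.859) [heading=330, move]
    -- iteration 4/4 --
    LT 120: heading 330 -> 90
    LT 60: heading 90 -> 150
    FD 9.2: (-29.064,18.859) -> (-37.032,23.459) [heading=150, move]
  ]
  -- iteration 4/4 --
  FD 10.4: (-37.032,23.459) -> (-46.039,28.659) [heading=150, move]
  FD 4.2: (-46.039,28.659) -> (-49.676,30.759) [heading=150, move]
  PU: pen up
  REPEAT 4 [
    -- iteration 1/4 --
    LT 120: heading 150 -> 270
    LT 60: heading 270 -> 330
    FD 9.2: (-49.676,30.759) -> (-41.708,26.159) [heading=330, move]
    -- iteration 2/4 --
    LT 120: heading 330 -> 90
    LT 60: heading 90 -> 150
    FD 9.2: (-41.708,26.159) -> (-49.676,30.759) [heading=150, move]
    -- iteration 3/4 --
    LT 120: heading 150 -> 270
    LT 60: heading 270 -> 330
    FD 9.2: (-49.676,30.759) -> (-41.708,26.159) [heading=330, move]
    -- iteration 4/4 --
    LT 120: heading 330 -> 90
    LT 60: heading 90 -> 150
    FD 9.2: (-41.708,26.159) -> (-49.676,30.759) [heading=150, move]
  ]
]
LT 60: heading 150 -> 210
RT 150: heading 210 -> 60
PU: pen up
PU: pen up
Final: pos=(-49.676,30.759), heading=60, 3 segment(s) drawn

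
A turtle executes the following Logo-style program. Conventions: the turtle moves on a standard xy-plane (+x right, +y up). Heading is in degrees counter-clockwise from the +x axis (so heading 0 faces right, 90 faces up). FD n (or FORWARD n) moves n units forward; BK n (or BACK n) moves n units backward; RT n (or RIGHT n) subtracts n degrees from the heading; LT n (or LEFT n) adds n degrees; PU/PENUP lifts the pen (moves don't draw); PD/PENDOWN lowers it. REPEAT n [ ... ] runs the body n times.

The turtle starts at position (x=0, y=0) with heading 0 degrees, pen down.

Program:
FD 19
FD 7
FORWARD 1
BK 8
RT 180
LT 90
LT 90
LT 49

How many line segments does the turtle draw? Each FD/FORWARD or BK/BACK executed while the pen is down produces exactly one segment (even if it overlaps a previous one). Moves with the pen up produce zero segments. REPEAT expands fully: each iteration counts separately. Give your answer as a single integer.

Executing turtle program step by step:
Start: pos=(0,0), heading=0, pen down
FD 19: (0,0) -> (19,0) [heading=0, draw]
FD 7: (19,0) -> (26,0) [heading=0, draw]
FD 1: (26,0) -> (27,0) [heading=0, draw]
BK 8: (27,0) -> (19,0) [heading=0, draw]
RT 180: heading 0 -> 180
LT 90: heading 180 -> 270
LT 90: heading 270 -> 0
LT 49: heading 0 -> 49
Final: pos=(19,0), heading=49, 4 segment(s) drawn
Segments drawn: 4

Answer: 4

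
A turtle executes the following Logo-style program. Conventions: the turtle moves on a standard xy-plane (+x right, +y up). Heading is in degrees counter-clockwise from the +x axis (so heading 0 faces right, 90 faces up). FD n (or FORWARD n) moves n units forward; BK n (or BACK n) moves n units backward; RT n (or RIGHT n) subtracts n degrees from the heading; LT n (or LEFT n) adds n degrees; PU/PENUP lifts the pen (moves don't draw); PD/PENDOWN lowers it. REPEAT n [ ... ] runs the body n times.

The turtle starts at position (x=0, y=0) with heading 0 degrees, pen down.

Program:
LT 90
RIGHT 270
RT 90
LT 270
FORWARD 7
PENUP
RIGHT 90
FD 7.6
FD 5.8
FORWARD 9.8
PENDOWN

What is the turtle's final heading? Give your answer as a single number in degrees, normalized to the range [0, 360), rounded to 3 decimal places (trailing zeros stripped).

Executing turtle program step by step:
Start: pos=(0,0), heading=0, pen down
LT 90: heading 0 -> 90
RT 270: heading 90 -> 180
RT 90: heading 180 -> 90
LT 270: heading 90 -> 0
FD 7: (0,0) -> (7,0) [heading=0, draw]
PU: pen up
RT 90: heading 0 -> 270
FD 7.6: (7,0) -> (7,-7.6) [heading=270, move]
FD 5.8: (7,-7.6) -> (7,-13.4) [heading=270, move]
FD 9.8: (7,-13.4) -> (7,-23.2) [heading=270, move]
PD: pen down
Final: pos=(7,-23.2), heading=270, 1 segment(s) drawn

Answer: 270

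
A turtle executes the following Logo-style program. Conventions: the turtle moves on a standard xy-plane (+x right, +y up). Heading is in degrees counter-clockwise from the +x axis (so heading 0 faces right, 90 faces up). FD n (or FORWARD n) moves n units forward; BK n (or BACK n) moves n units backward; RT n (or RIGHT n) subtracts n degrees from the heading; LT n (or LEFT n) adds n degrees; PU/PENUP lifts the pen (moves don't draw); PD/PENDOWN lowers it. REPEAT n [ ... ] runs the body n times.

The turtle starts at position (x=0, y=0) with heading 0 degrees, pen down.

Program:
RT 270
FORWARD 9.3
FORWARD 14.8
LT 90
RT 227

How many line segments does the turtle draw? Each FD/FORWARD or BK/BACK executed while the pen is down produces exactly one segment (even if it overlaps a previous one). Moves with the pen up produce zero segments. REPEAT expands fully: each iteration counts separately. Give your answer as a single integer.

Answer: 2

Derivation:
Executing turtle program step by step:
Start: pos=(0,0), heading=0, pen down
RT 270: heading 0 -> 90
FD 9.3: (0,0) -> (0,9.3) [heading=90, draw]
FD 14.8: (0,9.3) -> (0,24.1) [heading=90, draw]
LT 90: heading 90 -> 180
RT 227: heading 180 -> 313
Final: pos=(0,24.1), heading=313, 2 segment(s) drawn
Segments drawn: 2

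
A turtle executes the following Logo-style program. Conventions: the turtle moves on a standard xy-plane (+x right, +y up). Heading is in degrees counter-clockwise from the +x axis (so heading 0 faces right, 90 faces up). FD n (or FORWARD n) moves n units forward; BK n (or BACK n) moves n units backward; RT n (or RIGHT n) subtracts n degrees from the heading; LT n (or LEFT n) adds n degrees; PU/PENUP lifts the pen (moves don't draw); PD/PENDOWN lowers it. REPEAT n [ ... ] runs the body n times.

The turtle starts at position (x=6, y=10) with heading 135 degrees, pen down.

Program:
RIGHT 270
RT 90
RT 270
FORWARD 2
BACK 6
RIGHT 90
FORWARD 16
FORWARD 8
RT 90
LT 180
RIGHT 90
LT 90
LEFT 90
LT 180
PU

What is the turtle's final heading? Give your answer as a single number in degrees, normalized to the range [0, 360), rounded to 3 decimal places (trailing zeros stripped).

Executing turtle program step by step:
Start: pos=(6,10), heading=135, pen down
RT 270: heading 135 -> 225
RT 90: heading 225 -> 135
RT 270: heading 135 -> 225
FD 2: (6,10) -> (4.586,8.586) [heading=225, draw]
BK 6: (4.586,8.586) -> (8.828,12.828) [heading=225, draw]
RT 90: heading 225 -> 135
FD 16: (8.828,12.828) -> (-2.485,24.142) [heading=135, draw]
FD 8: (-2.485,24.142) -> (-8.142,29.799) [heading=135, draw]
RT 90: heading 135 -> 45
LT 180: heading 45 -> 225
RT 90: heading 225 -> 135
LT 90: heading 135 -> 225
LT 90: heading 225 -> 315
LT 180: heading 315 -> 135
PU: pen up
Final: pos=(-8.142,29.799), heading=135, 4 segment(s) drawn

Answer: 135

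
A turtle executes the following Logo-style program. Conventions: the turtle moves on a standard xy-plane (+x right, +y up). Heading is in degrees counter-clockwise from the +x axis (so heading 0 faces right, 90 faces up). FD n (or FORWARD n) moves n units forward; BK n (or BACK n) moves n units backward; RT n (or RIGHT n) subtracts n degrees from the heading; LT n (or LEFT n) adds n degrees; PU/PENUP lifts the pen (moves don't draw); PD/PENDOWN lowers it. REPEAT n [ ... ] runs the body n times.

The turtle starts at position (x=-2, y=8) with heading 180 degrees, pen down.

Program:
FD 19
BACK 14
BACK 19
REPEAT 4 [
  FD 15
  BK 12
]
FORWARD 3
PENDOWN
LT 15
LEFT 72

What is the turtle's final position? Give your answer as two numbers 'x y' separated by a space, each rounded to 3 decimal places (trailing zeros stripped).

Executing turtle program step by step:
Start: pos=(-2,8), heading=180, pen down
FD 19: (-2,8) -> (-21,8) [heading=180, draw]
BK 14: (-21,8) -> (-7,8) [heading=180, draw]
BK 19: (-7,8) -> (12,8) [heading=180, draw]
REPEAT 4 [
  -- iteration 1/4 --
  FD 15: (12,8) -> (-3,8) [heading=180, draw]
  BK 12: (-3,8) -> (9,8) [heading=180, draw]
  -- iteration 2/4 --
  FD 15: (9,8) -> (-6,8) [heading=180, draw]
  BK 12: (-6,8) -> (6,8) [heading=180, draw]
  -- iteration 3/4 --
  FD 15: (6,8) -> (-9,8) [heading=180, draw]
  BK 12: (-9,8) -> (3,8) [heading=180, draw]
  -- iteration 4/4 --
  FD 15: (3,8) -> (-12,8) [heading=180, draw]
  BK 12: (-12,8) -> (0,8) [heading=180, draw]
]
FD 3: (0,8) -> (-3,8) [heading=180, draw]
PD: pen down
LT 15: heading 180 -> 195
LT 72: heading 195 -> 267
Final: pos=(-3,8), heading=267, 12 segment(s) drawn

Answer: -3 8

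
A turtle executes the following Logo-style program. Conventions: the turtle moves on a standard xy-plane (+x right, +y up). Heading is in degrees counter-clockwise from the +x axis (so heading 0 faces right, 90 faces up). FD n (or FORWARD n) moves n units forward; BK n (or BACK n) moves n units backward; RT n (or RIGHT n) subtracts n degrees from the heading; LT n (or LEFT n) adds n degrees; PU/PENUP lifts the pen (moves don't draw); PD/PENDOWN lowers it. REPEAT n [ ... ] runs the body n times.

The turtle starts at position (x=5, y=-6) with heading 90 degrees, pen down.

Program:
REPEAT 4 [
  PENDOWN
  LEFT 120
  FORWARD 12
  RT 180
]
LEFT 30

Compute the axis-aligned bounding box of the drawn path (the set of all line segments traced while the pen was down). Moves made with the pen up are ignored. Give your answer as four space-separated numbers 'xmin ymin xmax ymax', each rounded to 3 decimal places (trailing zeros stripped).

Answer: -15.785 -12 5 12

Derivation:
Executing turtle program step by step:
Start: pos=(5,-6), heading=90, pen down
REPEAT 4 [
  -- iteration 1/4 --
  PD: pen down
  LT 120: heading 90 -> 210
  FD 12: (5,-6) -> (-5.392,-12) [heading=210, draw]
  RT 180: heading 210 -> 30
  -- iteration 2/4 --
  PD: pen down
  LT 120: heading 30 -> 150
  FD 12: (-5.392,-12) -> (-15.785,-6) [heading=150, draw]
  RT 180: heading 150 -> 330
  -- iteration 3/4 --
  PD: pen down
  LT 120: heading 330 -> 90
  FD 12: (-15.785,-6) -> (-15.785,6) [heading=90, draw]
  RT 180: heading 90 -> 270
  -- iteration 4/4 --
  PD: pen down
  LT 120: heading 270 -> 30
  FD 12: (-15.785,6) -> (-5.392,12) [heading=30, draw]
  RT 180: heading 30 -> 210
]
LT 30: heading 210 -> 240
Final: pos=(-5.392,12), heading=240, 4 segment(s) drawn

Segment endpoints: x in {-15.785, -5.392, 5}, y in {-12, -6, -6, 6, 12}
xmin=-15.785, ymin=-12, xmax=5, ymax=12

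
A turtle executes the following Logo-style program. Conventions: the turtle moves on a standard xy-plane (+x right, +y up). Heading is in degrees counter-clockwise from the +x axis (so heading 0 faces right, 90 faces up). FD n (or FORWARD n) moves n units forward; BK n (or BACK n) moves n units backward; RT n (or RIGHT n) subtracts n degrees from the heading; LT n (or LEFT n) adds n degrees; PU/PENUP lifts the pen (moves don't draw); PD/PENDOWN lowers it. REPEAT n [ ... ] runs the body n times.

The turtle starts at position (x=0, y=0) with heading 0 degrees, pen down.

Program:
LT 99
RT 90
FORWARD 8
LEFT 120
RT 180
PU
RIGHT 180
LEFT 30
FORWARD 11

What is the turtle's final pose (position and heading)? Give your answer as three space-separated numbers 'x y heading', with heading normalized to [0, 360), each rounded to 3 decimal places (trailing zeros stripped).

Executing turtle program step by step:
Start: pos=(0,0), heading=0, pen down
LT 99: heading 0 -> 99
RT 90: heading 99 -> 9
FD 8: (0,0) -> (7.902,1.251) [heading=9, draw]
LT 120: heading 9 -> 129
RT 180: heading 129 -> 309
PU: pen up
RT 180: heading 309 -> 129
LT 30: heading 129 -> 159
FD 11: (7.902,1.251) -> (-2.368,5.194) [heading=159, move]
Final: pos=(-2.368,5.194), heading=159, 1 segment(s) drawn

Answer: -2.368 5.194 159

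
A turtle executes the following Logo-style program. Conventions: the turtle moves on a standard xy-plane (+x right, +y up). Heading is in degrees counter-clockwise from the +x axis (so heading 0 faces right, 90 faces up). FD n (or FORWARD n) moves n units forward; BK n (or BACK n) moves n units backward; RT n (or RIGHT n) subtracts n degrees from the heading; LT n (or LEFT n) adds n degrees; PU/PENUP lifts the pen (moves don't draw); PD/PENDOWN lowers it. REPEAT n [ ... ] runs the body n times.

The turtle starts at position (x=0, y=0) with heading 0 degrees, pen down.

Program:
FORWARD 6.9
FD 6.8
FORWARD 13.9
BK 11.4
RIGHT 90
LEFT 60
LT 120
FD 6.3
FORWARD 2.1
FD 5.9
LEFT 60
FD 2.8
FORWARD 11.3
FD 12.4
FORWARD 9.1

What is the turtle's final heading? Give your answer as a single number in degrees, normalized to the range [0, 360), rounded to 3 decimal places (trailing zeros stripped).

Answer: 150

Derivation:
Executing turtle program step by step:
Start: pos=(0,0), heading=0, pen down
FD 6.9: (0,0) -> (6.9,0) [heading=0, draw]
FD 6.8: (6.9,0) -> (13.7,0) [heading=0, draw]
FD 13.9: (13.7,0) -> (27.6,0) [heading=0, draw]
BK 11.4: (27.6,0) -> (16.2,0) [heading=0, draw]
RT 90: heading 0 -> 270
LT 60: heading 270 -> 330
LT 120: heading 330 -> 90
FD 6.3: (16.2,0) -> (16.2,6.3) [heading=90, draw]
FD 2.1: (16.2,6.3) -> (16.2,8.4) [heading=90, draw]
FD 5.9: (16.2,8.4) -> (16.2,14.3) [heading=90, draw]
LT 60: heading 90 -> 150
FD 2.8: (16.2,14.3) -> (13.775,15.7) [heading=150, draw]
FD 11.3: (13.775,15.7) -> (3.989,21.35) [heading=150, draw]
FD 12.4: (3.989,21.35) -> (-6.75,27.55) [heading=150, draw]
FD 9.1: (-6.75,27.55) -> (-14.631,32.1) [heading=150, draw]
Final: pos=(-14.631,32.1), heading=150, 11 segment(s) drawn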